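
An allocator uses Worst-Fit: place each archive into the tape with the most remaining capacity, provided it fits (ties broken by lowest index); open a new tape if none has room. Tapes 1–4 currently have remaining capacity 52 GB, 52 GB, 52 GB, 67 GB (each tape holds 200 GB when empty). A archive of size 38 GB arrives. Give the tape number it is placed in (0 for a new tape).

Tapes with room: tape 1 (52 GB), tape 2 (52 GB), tape 3 (52 GB), tape 4 (67 GB).
Most room is tape 4 with 67 GB free.

4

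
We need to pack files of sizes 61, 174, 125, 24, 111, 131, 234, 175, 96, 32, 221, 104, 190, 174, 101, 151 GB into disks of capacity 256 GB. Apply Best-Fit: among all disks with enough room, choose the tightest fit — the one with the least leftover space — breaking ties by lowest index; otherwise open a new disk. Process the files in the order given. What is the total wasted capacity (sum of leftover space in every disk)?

456

disk 1: place 61 GB, 195 GB left
disk 1: place 174 GB, 21 GB left
disk 2: place 125 GB, 131 GB left
disk 2: place 24 GB, 107 GB left
disk 3: place 111 GB, 145 GB left
disk 3: place 131 GB, 14 GB left
disk 4: place 234 GB, 22 GB left
disk 5: place 175 GB, 81 GB left
disk 2: place 96 GB, 11 GB left
disk 5: place 32 GB, 49 GB left
disk 6: place 221 GB, 35 GB left
disk 7: place 104 GB, 152 GB left
disk 8: place 190 GB, 66 GB left
disk 9: place 174 GB, 82 GB left
disk 7: place 101 GB, 51 GB left
disk 10: place 151 GB, 105 GB left
10 disks × 256 GB = 2560 GB; used 2104 GB; unused 456 GB.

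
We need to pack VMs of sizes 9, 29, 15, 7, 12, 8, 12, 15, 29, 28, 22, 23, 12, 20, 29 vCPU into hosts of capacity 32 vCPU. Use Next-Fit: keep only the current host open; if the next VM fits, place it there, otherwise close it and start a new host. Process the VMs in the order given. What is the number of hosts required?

11

9 vCPU → host 1 (remaining 23 vCPU)
29 vCPU → host 2 (remaining 3 vCPU)
15 vCPU → host 3 (remaining 17 vCPU)
7 vCPU → host 3 (remaining 10 vCPU)
12 vCPU → host 4 (remaining 20 vCPU)
8 vCPU → host 4 (remaining 12 vCPU)
12 vCPU → host 4 (remaining 0 vCPU)
15 vCPU → host 5 (remaining 17 vCPU)
29 vCPU → host 6 (remaining 3 vCPU)
28 vCPU → host 7 (remaining 4 vCPU)
22 vCPU → host 8 (remaining 10 vCPU)
23 vCPU → host 9 (remaining 9 vCPU)
12 vCPU → host 10 (remaining 20 vCPU)
20 vCPU → host 10 (remaining 0 vCPU)
29 vCPU → host 11 (remaining 3 vCPU)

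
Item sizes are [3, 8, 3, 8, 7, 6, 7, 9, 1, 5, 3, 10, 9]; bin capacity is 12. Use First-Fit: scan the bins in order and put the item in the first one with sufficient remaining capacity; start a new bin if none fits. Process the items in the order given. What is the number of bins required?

Put 3 in bin 1; 9 remain.
Put 8 in bin 1; 1 remain.
Put 3 in bin 2; 9 remain.
Put 8 in bin 2; 1 remain.
Put 7 in bin 3; 5 remain.
Put 6 in bin 4; 6 remain.
Put 7 in bin 5; 5 remain.
Put 9 in bin 6; 3 remain.
Put 1 in bin 1; 0 remain.
Put 5 in bin 3; 0 remain.
Put 3 in bin 4; 3 remain.
Put 10 in bin 7; 2 remain.
Put 9 in bin 8; 3 remain.

8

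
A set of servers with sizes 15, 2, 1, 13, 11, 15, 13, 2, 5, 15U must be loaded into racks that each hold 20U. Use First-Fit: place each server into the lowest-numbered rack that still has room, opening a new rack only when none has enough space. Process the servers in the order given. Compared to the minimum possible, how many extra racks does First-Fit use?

First-Fit: [15,2,1,2] [13,5] [11] [15] [13] [15] → 6 racks.
6 servers exceed 10U (half the capacity), and no two of those can share a rack, so at least 6 racks are needed.
So 6 is already optimal.

0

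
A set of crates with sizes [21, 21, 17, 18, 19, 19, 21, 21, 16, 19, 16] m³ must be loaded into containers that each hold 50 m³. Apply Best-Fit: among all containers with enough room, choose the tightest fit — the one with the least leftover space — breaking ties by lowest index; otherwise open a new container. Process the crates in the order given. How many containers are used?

6 containers

container 1: place 21 m³, 29 m³ left
container 1: place 21 m³, 8 m³ left
container 2: place 17 m³, 33 m³ left
container 2: place 18 m³, 15 m³ left
container 3: place 19 m³, 31 m³ left
container 3: place 19 m³, 12 m³ left
container 4: place 21 m³, 29 m³ left
container 4: place 21 m³, 8 m³ left
container 5: place 16 m³, 34 m³ left
container 5: place 19 m³, 15 m³ left
container 6: place 16 m³, 34 m³ left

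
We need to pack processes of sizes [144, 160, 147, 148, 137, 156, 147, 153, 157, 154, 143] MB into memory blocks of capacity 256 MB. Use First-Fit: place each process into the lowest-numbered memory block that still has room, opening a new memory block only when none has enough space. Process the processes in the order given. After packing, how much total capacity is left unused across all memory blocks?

Put 144 MB in memory block 1; 112 MB remain.
Put 160 MB in memory block 2; 96 MB remain.
Put 147 MB in memory block 3; 109 MB remain.
Put 148 MB in memory block 4; 108 MB remain.
Put 137 MB in memory block 5; 119 MB remain.
Put 156 MB in memory block 6; 100 MB remain.
Put 147 MB in memory block 7; 109 MB remain.
Put 153 MB in memory block 8; 103 MB remain.
Put 157 MB in memory block 9; 99 MB remain.
Put 154 MB in memory block 10; 102 MB remain.
Put 143 MB in memory block 11; 113 MB remain.
11 memory blocks × 256 MB = 2816 MB; used 1646 MB; unused 1170 MB.

1170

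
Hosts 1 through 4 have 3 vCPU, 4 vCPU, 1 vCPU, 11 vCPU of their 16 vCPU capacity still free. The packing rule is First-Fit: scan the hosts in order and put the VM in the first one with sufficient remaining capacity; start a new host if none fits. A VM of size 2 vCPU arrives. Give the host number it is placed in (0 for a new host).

1

Hosts with room: host 1 (3 vCPU), host 2 (4 vCPU), host 4 (11 vCPU).
The first with room is host 1.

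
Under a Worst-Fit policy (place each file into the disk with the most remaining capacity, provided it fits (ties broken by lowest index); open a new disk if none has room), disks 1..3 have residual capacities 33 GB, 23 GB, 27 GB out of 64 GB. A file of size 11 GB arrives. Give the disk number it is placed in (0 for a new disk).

1

Disks with room: disk 1 (33 GB), disk 2 (23 GB), disk 3 (27 GB).
Most room is disk 1 with 33 GB free.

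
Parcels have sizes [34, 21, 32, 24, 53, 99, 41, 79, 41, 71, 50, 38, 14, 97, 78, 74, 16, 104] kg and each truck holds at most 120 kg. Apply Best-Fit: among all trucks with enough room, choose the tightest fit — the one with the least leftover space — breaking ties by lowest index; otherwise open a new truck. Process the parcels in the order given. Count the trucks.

truck 1: place 34 kg, 86 kg left
truck 1: place 21 kg, 65 kg left
truck 1: place 32 kg, 33 kg left
truck 1: place 24 kg, 9 kg left
truck 2: place 53 kg, 67 kg left
truck 3: place 99 kg, 21 kg left
truck 2: place 41 kg, 26 kg left
truck 4: place 79 kg, 41 kg left
truck 4: place 41 kg, 0 kg left
truck 5: place 71 kg, 49 kg left
truck 6: place 50 kg, 70 kg left
truck 5: place 38 kg, 11 kg left
truck 3: place 14 kg, 7 kg left
truck 7: place 97 kg, 23 kg left
truck 8: place 78 kg, 42 kg left
truck 9: place 74 kg, 46 kg left
truck 7: place 16 kg, 7 kg left
truck 10: place 104 kg, 16 kg left

10 trucks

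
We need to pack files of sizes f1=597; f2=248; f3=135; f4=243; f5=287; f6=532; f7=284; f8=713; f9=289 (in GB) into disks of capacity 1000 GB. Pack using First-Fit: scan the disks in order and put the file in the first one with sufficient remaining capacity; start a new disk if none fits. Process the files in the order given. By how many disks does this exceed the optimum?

First-Fit: [597,248,135] [243,287,284] [532,289] [713] → 4 disks.
Total size 3328 GB; any packing needs at least ⌈3328/1000⌉ = 4 disks.
So 4 is already optimal.

0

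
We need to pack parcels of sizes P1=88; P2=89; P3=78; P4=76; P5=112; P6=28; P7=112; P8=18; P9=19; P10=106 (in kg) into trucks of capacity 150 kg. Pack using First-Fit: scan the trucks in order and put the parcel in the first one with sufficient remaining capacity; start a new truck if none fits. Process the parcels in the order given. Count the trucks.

7

Put P1 (88 kg) in truck 1; 62 kg remain.
Put P2 (89 kg) in truck 2; 61 kg remain.
Put P3 (78 kg) in truck 3; 72 kg remain.
Put P4 (76 kg) in truck 4; 74 kg remain.
Put P5 (112 kg) in truck 5; 38 kg remain.
Put P6 (28 kg) in truck 1; 34 kg remain.
Put P7 (112 kg) in truck 6; 38 kg remain.
Put P8 (18 kg) in truck 1; 16 kg remain.
Put P9 (19 kg) in truck 2; 42 kg remain.
Put P10 (106 kg) in truck 7; 44 kg remain.
Final trucks: [88,28,18] [89,19] [78] [76] [112] [112] [106].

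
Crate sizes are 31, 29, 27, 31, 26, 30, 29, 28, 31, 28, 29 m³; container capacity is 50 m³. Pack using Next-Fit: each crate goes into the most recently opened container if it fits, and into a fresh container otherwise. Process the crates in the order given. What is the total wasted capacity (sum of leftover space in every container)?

231

container 1: place 31 m³, 19 m³ left
container 2: place 29 m³, 21 m³ left
container 3: place 27 m³, 23 m³ left
container 4: place 31 m³, 19 m³ left
container 5: place 26 m³, 24 m³ left
container 6: place 30 m³, 20 m³ left
container 7: place 29 m³, 21 m³ left
container 8: place 28 m³, 22 m³ left
container 9: place 31 m³, 19 m³ left
container 10: place 28 m³, 22 m³ left
container 11: place 29 m³, 21 m³ left
11 containers × 50 m³ = 550 m³; used 319 m³; unused 231 m³.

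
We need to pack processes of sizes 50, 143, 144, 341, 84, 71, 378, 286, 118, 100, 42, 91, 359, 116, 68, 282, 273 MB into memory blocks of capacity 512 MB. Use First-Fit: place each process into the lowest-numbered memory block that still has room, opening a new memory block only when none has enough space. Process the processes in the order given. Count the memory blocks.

Put 50 MB in memory block 1; 462 MB remain.
Put 143 MB in memory block 1; 319 MB remain.
Put 144 MB in memory block 1; 175 MB remain.
Put 341 MB in memory block 2; 171 MB remain.
Put 84 MB in memory block 1; 91 MB remain.
Put 71 MB in memory block 1; 20 MB remain.
Put 378 MB in memory block 3; 134 MB remain.
Put 286 MB in memory block 4; 226 MB remain.
Put 118 MB in memory block 2; 53 MB remain.
Put 100 MB in memory block 3; 34 MB remain.
Put 42 MB in memory block 2; 11 MB remain.
Put 91 MB in memory block 4; 135 MB remain.
Put 359 MB in memory block 5; 153 MB remain.
Put 116 MB in memory block 4; 19 MB remain.
Put 68 MB in memory block 5; 85 MB remain.
Put 282 MB in memory block 6; 230 MB remain.
Put 273 MB in memory block 7; 239 MB remain.
Final memory blocks: [50,143,144,84,71] [341,118,42] [378,100] [286,91,116] [359,68] [282] [273].

7 memory blocks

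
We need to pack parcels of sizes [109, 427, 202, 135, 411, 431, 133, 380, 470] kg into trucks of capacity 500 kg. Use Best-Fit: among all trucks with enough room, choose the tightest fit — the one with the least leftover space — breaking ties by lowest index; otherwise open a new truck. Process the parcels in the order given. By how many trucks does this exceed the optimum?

Best-Fit: [109,202,135] [427] [411] [431] [133] [380] [470] → 7 trucks.
Total size 2698 kg; any packing needs at least ⌈2698/500⌉ = 6 trucks.
An optimal packing achieves that bound: [470] [431] [427] [411] [380,109] [202,135,133] → 6 trucks.
Excess: 7 − 6 = 1.

1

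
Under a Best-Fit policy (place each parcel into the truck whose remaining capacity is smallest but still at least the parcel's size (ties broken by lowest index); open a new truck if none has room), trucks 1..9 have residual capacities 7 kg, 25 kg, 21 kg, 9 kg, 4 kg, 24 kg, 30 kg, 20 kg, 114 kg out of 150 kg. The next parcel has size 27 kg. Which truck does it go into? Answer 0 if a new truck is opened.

7

Trucks with room: truck 7 (30 kg), truck 9 (114 kg).
Tightest fit is truck 7 with 30 kg free.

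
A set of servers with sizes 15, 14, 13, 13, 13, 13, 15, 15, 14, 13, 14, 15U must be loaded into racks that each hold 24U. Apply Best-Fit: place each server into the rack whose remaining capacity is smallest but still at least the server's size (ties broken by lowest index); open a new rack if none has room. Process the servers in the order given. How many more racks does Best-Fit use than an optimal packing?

Best-Fit: [15] [14] [13] [13] [13] [13] [15] [15] [14] [13] [14] [15] → 12 racks.
12 servers exceed 12U (half the capacity), and no two of those can share a rack, so at least 12 racks are needed.
So 12 is already optimal.

0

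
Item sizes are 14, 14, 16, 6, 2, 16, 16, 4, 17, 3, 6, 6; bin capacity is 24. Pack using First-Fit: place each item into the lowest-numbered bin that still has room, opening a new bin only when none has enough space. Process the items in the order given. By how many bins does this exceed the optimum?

0

First-Fit: [14,6,2] [14,4,3] [16,6] [16,6] [16] [17] → 6 bins.
6 items exceed 12 (half the capacity), and no two of those can share a bin, so at least 6 bins are needed.
So 6 is already optimal.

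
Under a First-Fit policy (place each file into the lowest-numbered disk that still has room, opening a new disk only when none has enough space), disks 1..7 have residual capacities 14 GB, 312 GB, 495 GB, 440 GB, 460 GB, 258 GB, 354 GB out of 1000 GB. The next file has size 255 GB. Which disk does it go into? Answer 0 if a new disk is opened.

Disks with room: disk 2 (312 GB), disk 3 (495 GB), disk 4 (440 GB), disk 5 (460 GB), disk 6 (258 GB), disk 7 (354 GB).
The first with room is disk 2.

2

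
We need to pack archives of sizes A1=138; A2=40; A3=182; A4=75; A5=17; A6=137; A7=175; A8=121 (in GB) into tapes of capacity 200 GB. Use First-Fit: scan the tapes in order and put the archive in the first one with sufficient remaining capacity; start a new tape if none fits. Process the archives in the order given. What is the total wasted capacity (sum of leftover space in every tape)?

A1 (138 GB) → tape 1 (remaining 62 GB)
A2 (40 GB) → tape 1 (remaining 22 GB)
A3 (182 GB) → tape 2 (remaining 18 GB)
A4 (75 GB) → tape 3 (remaining 125 GB)
A5 (17 GB) → tape 1 (remaining 5 GB)
A6 (137 GB) → tape 4 (remaining 63 GB)
A7 (175 GB) → tape 5 (remaining 25 GB)
A8 (121 GB) → tape 3 (remaining 4 GB)
5 tapes × 200 GB = 1000 GB; used 885 GB; unused 115 GB.

115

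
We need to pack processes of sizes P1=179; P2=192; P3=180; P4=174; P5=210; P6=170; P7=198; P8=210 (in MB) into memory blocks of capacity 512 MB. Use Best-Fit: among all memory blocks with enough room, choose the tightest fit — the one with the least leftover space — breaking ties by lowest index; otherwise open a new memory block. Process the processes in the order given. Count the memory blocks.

4

Put P1 (179 MB) in memory block 1; 333 MB remain.
Put P2 (192 MB) in memory block 1; 141 MB remain.
Put P3 (180 MB) in memory block 2; 332 MB remain.
Put P4 (174 MB) in memory block 2; 158 MB remain.
Put P5 (210 MB) in memory block 3; 302 MB remain.
Put P6 (170 MB) in memory block 3; 132 MB remain.
Put P7 (198 MB) in memory block 4; 314 MB remain.
Put P8 (210 MB) in memory block 4; 104 MB remain.
Final memory blocks: [179,192] [180,174] [210,170] [198,210].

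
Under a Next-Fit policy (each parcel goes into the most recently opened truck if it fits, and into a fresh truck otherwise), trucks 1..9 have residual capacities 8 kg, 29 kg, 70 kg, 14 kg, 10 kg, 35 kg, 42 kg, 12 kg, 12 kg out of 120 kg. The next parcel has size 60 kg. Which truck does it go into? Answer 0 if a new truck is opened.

Next-Fit only looks at truck 9, which has 12 kg free.
60 kg does not fit, so a new truck is opened.

0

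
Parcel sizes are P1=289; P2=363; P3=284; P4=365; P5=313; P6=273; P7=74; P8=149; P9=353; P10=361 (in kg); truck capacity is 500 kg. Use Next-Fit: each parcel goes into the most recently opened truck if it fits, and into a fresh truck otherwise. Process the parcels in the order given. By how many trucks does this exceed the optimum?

Next-Fit: [289] [363] [284] [365] [313] [273,74,149] [353] [361] → 8 trucks.
8 parcels exceed 250 kg (half the capacity), and no two of those can share a truck, so at least 8 trucks are needed.
So 8 is already optimal.

0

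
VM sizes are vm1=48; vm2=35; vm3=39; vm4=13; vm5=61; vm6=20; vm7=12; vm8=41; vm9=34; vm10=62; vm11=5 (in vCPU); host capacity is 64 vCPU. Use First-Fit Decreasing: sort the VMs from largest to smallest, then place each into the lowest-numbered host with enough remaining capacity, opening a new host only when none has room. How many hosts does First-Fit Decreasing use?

7 hosts

Sorted descending: 62, 61, 48, 41, 39, 35, 34, 20, 13, 12, 5.
62 vCPU → host 1 (remaining 2 vCPU)
61 vCPU → host 2 (remaining 3 vCPU)
48 vCPU → host 3 (remaining 16 vCPU)
41 vCPU → host 4 (remaining 23 vCPU)
39 vCPU → host 5 (remaining 25 vCPU)
35 vCPU → host 6 (remaining 29 vCPU)
34 vCPU → host 7 (remaining 30 vCPU)
20 vCPU → host 4 (remaining 3 vCPU)
13 vCPU → host 3 (remaining 3 vCPU)
12 vCPU → host 5 (remaining 13 vCPU)
5 vCPU → host 5 (remaining 8 vCPU)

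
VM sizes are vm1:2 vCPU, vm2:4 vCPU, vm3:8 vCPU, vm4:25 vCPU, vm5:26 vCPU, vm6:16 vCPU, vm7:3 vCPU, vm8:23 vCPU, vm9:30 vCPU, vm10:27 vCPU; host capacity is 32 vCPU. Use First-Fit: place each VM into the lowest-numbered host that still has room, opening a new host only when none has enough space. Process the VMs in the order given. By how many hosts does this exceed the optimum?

First-Fit: [2,4,8,16] [25,3] [26] [23] [30] [27] → 6 hosts.
Total size 164 vCPU; any packing needs at least ⌈164/32⌉ = 6 hosts.
So 6 is already optimal.

0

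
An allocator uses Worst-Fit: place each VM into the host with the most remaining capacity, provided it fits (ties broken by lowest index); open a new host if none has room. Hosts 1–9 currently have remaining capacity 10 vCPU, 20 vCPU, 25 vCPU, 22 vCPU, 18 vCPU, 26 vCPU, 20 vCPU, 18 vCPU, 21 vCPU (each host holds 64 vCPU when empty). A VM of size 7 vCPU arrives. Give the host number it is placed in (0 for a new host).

6

Hosts with room: host 1 (10 vCPU), host 2 (20 vCPU), host 3 (25 vCPU), host 4 (22 vCPU), host 5 (18 vCPU), host 6 (26 vCPU), host 7 (20 vCPU), host 8 (18 vCPU), host 9 (21 vCPU).
Most room is host 6 with 26 vCPU free.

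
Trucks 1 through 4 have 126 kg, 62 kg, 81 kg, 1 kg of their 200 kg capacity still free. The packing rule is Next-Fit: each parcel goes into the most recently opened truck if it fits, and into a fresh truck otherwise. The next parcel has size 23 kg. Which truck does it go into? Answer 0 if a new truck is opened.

0

Next-Fit only looks at truck 4, which has 1 kg free.
23 kg does not fit, so a new truck is opened.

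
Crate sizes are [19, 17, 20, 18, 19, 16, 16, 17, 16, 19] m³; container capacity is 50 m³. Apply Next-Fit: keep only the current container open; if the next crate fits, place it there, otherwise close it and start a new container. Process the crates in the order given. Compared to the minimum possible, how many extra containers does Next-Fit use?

Next-Fit: [19,17] [20,18] [19,16] [16,17,16] [19] → 5 containers.
Total size 177 m³; any packing needs at least ⌈177/50⌉ = 4 containers.
An optimal packing achieves that bound: [20,19] [19,19] [18,16,16] [17,17,16] → 4 containers.
Excess: 5 − 4 = 1.

1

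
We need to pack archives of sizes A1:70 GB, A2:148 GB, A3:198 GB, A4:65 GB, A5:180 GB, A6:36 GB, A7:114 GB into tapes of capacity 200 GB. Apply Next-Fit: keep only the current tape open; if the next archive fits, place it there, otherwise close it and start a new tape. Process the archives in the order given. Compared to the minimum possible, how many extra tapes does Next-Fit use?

1

Next-Fit: [70] [148] [198] [65] [180] [36,114] → 6 tapes.
Total size 811 GB; any packing needs at least ⌈811/200⌉ = 5 tapes.
An optimal packing achieves that bound: [198] [180] [148,36] [114,70] [65] → 5 tapes.
Excess: 6 − 5 = 1.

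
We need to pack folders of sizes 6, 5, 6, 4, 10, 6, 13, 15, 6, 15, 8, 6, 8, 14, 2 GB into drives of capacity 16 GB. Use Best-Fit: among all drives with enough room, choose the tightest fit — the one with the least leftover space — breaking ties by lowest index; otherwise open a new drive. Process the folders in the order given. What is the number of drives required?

drive 1: place 6 GB, 10 GB left
drive 1: place 5 GB, 5 GB left
drive 2: place 6 GB, 10 GB left
drive 1: place 4 GB, 1 GB left
drive 2: place 10 GB, 0 GB left
drive 3: place 6 GB, 10 GB left
drive 4: place 13 GB, 3 GB left
drive 5: place 15 GB, 1 GB left
drive 3: place 6 GB, 4 GB left
drive 6: place 15 GB, 1 GB left
drive 7: place 8 GB, 8 GB left
drive 7: place 6 GB, 2 GB left
drive 8: place 8 GB, 8 GB left
drive 9: place 14 GB, 2 GB left
drive 7: place 2 GB, 0 GB left
Final drives: [6,5,4] [6,10] [6,6] [13] [15] [15] [8,6,2] [8] [14].

9 drives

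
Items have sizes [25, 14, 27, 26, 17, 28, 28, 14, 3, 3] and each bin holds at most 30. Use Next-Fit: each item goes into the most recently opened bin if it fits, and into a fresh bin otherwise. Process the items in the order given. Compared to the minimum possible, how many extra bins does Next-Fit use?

1

Next-Fit: [25] [14] [27] [26] [17] [28] [28] [14,3,3] → 8 bins.
Total size 185; any packing needs at least ⌈185/30⌉ = 7 bins.
An optimal packing achieves that bound: [28] [28] [27,3] [26,3] [25] [17] [14,14] → 7 bins.
Excess: 8 − 7 = 1.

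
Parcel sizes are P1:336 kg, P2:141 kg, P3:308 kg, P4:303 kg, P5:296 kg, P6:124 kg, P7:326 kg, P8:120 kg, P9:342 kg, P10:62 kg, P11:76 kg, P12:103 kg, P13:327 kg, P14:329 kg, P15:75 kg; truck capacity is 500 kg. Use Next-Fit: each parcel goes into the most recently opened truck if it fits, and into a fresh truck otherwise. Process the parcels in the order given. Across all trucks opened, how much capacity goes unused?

732

truck 1: place P1 (336 kg), 164 kg left
truck 1: place P2 (141 kg), 23 kg left
truck 2: place P3 (308 kg), 192 kg left
truck 3: place P4 (303 kg), 197 kg left
truck 4: place P5 (296 kg), 204 kg left
truck 4: place P6 (124 kg), 80 kg left
truck 5: place P7 (326 kg), 174 kg left
truck 5: place P8 (120 kg), 54 kg left
truck 6: place P9 (342 kg), 158 kg left
truck 6: place P10 (62 kg), 96 kg left
truck 6: place P11 (76 kg), 20 kg left
truck 7: place P12 (103 kg), 397 kg left
truck 7: place P13 (327 kg), 70 kg left
truck 8: place P14 (329 kg), 171 kg left
truck 8: place P15 (75 kg), 96 kg left
8 trucks × 500 kg = 4000 kg; used 3268 kg; unused 732 kg.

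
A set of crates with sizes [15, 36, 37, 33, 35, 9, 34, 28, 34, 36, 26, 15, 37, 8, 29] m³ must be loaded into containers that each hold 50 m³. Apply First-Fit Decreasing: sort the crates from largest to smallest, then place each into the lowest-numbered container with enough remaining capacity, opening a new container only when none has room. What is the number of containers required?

Sorted descending: 37, 37, 36, 36, 35, 34, 34, 33, 29, 28, 26, 15, 15, 9, 8.
Put 37 m³ in container 1; 13 m³ remain.
Put 37 m³ in container 2; 13 m³ remain.
Put 36 m³ in container 3; 14 m³ remain.
Put 36 m³ in container 4; 14 m³ remain.
Put 35 m³ in container 5; 15 m³ remain.
Put 34 m³ in container 6; 16 m³ remain.
Put 34 m³ in container 7; 16 m³ remain.
Put 33 m³ in container 8; 17 m³ remain.
Put 29 m³ in container 9; 21 m³ remain.
Put 28 m³ in container 10; 22 m³ remain.
Put 26 m³ in container 11; 24 m³ remain.
Put 15 m³ in container 5; 0 m³ remain.
Put 15 m³ in container 6; 1 m³ remain.
Put 9 m³ in container 1; 4 m³ remain.
Put 8 m³ in container 2; 5 m³ remain.

11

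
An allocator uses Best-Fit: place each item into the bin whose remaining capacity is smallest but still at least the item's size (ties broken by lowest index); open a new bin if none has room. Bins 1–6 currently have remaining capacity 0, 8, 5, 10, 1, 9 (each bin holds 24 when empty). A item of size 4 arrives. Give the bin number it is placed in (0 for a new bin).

Bins with room: bin 2 (8), bin 3 (5), bin 4 (10), bin 6 (9).
Tightest fit is bin 3 with 5 free.

3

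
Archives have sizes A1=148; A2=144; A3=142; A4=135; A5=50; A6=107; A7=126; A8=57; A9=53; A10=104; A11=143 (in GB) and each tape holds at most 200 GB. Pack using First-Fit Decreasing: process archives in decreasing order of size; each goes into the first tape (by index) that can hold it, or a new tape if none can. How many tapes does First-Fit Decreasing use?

8

Sorted descending: 148, 144, 143, 142, 135, 126, 107, 104, 57, 53, 50.
Put 148 GB in tape 1; 52 GB remain.
Put 144 GB in tape 2; 56 GB remain.
Put 143 GB in tape 3; 57 GB remain.
Put 142 GB in tape 4; 58 GB remain.
Put 135 GB in tape 5; 65 GB remain.
Put 126 GB in tape 6; 74 GB remain.
Put 107 GB in tape 7; 93 GB remain.
Put 104 GB in tape 8; 96 GB remain.
Put 57 GB in tape 3; 0 GB remain.
Put 53 GB in tape 2; 3 GB remain.
Put 50 GB in tape 1; 2 GB remain.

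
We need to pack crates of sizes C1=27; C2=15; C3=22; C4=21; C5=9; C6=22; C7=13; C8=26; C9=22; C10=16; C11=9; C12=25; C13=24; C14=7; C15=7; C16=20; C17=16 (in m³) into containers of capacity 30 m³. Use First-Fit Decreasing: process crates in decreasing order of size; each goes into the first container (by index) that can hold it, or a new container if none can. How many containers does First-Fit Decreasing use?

Sorted descending: 27, 26, 25, 24, 22, 22, 22, 21, 20, 16, 16, 15, 13, 9, 9, 7, 7.
container 1: place 27 m³, 3 m³ left
container 2: place 26 m³, 4 m³ left
container 3: place 25 m³, 5 m³ left
container 4: place 24 m³, 6 m³ left
container 5: place 22 m³, 8 m³ left
container 6: place 22 m³, 8 m³ left
container 7: place 22 m³, 8 m³ left
container 8: place 21 m³, 9 m³ left
container 9: place 20 m³, 10 m³ left
container 10: place 16 m³, 14 m³ left
container 11: place 16 m³, 14 m³ left
container 12: place 15 m³, 15 m³ left
container 10: place 13 m³, 1 m³ left
container 8: place 9 m³, 0 m³ left
container 9: place 9 m³, 1 m³ left
container 5: place 7 m³, 1 m³ left
container 6: place 7 m³, 1 m³ left

12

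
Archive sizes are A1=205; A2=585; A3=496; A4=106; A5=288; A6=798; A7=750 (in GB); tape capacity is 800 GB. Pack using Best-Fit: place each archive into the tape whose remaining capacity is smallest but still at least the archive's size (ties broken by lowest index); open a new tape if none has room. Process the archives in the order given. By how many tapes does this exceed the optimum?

0

Best-Fit: [205,585] [496,106] [288] [798] [750] → 5 tapes.
Total size 3228 GB; any packing needs at least ⌈3228/800⌉ = 5 tapes.
So 5 is already optimal.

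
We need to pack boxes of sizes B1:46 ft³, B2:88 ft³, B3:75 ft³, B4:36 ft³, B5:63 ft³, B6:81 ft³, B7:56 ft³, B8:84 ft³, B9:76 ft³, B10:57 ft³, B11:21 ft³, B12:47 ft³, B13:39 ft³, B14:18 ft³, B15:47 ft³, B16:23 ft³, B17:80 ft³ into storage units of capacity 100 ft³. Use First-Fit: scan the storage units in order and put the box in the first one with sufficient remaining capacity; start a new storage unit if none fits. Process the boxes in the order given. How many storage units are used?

Put B1 (46 ft³) in storage unit 1; 54 ft³ remain.
Put B2 (88 ft³) in storage unit 2; 12 ft³ remain.
Put B3 (75 ft³) in storage unit 3; 25 ft³ remain.
Put B4 (36 ft³) in storage unit 1; 18 ft³ remain.
Put B5 (63 ft³) in storage unit 4; 37 ft³ remain.
Put B6 (81 ft³) in storage unit 5; 19 ft³ remain.
Put B7 (56 ft³) in storage unit 6; 44 ft³ remain.
Put B8 (84 ft³) in storage unit 7; 16 ft³ remain.
Put B9 (76 ft³) in storage unit 8; 24 ft³ remain.
Put B10 (57 ft³) in storage unit 9; 43 ft³ remain.
Put B11 (21 ft³) in storage unit 3; 4 ft³ remain.
Put B12 (47 ft³) in storage unit 10; 53 ft³ remain.
Put B13 (39 ft³) in storage unit 6; 5 ft³ remain.
Put B14 (18 ft³) in storage unit 1; 0 ft³ remain.
Put B15 (47 ft³) in storage unit 10; 6 ft³ remain.
Put B16 (23 ft³) in storage unit 4; 14 ft³ remain.
Put B17 (80 ft³) in storage unit 11; 20 ft³ remain.
Final storage units: [46,36,18] [88] [75,21] [63,23] [81] [56,39] [84] [76] [57] [47,47] [80].

11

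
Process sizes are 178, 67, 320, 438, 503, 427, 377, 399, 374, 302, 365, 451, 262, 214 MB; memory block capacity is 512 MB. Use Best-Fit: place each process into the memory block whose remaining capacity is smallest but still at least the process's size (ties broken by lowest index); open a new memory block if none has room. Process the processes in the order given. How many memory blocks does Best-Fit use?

12

memory block 1: place 178 MB, 334 MB left
memory block 1: place 67 MB, 267 MB left
memory block 2: place 320 MB, 192 MB left
memory block 3: place 438 MB, 74 MB left
memory block 4: place 503 MB, 9 MB left
memory block 5: place 427 MB, 85 MB left
memory block 6: place 377 MB, 135 MB left
memory block 7: place 399 MB, 113 MB left
memory block 8: place 374 MB, 138 MB left
memory block 9: place 302 MB, 210 MB left
memory block 10: place 365 MB, 147 MB left
memory block 11: place 451 MB, 61 MB left
memory block 1: place 262 MB, 5 MB left
memory block 12: place 214 MB, 298 MB left
Final memory blocks: [178,67,262] [320] [438] [503] [427] [377] [399] [374] [302] [365] [451] [214].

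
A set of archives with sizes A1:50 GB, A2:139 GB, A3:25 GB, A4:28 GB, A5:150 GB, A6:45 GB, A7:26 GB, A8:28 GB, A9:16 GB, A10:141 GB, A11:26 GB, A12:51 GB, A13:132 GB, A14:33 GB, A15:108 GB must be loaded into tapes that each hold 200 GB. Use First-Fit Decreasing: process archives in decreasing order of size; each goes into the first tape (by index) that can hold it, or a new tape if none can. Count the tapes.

6 tapes

Sorted descending: 150, 141, 139, 132, 108, 51, 50, 45, 33, 28, 28, 26, 26, 25, 16.
Put 150 GB in tape 1; 50 GB remain.
Put 141 GB in tape 2; 59 GB remain.
Put 139 GB in tape 3; 61 GB remain.
Put 132 GB in tape 4; 68 GB remain.
Put 108 GB in tape 5; 92 GB remain.
Put 51 GB in tape 2; 8 GB remain.
Put 50 GB in tape 1; 0 GB remain.
Put 45 GB in tape 3; 16 GB remain.
Put 33 GB in tape 4; 35 GB remain.
Put 28 GB in tape 4; 7 GB remain.
Put 28 GB in tape 5; 64 GB remain.
Put 26 GB in tape 5; 38 GB remain.
Put 26 GB in tape 5; 12 GB remain.
Put 25 GB in tape 6; 175 GB remain.
Put 16 GB in tape 3; 0 GB remain.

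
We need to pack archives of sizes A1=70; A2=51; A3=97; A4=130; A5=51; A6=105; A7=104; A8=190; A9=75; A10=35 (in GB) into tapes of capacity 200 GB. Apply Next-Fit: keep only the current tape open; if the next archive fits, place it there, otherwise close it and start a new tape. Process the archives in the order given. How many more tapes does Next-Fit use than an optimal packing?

2

Next-Fit: [70,51] [97] [130,51] [105] [104] [190] [75,35] → 7 tapes.
Total size 908 GB; any packing needs at least ⌈908/200⌉ = 5 tapes.
An optimal packing achieves that bound: [190] [130,70] [105,75] [104,51,35] [97,51] → 5 tapes.
Excess: 7 − 5 = 2.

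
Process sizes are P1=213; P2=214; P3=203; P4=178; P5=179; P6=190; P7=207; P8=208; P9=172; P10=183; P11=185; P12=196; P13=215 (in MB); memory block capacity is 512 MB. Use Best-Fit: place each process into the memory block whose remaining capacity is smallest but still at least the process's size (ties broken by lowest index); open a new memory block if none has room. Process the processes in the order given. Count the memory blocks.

7

Put P1 (213 MB) in memory block 1; 299 MB remain.
Put P2 (214 MB) in memory block 1; 85 MB remain.
Put P3 (203 MB) in memory block 2; 309 MB remain.
Put P4 (178 MB) in memory block 2; 131 MB remain.
Put P5 (179 MB) in memory block 3; 333 MB remain.
Put P6 (190 MB) in memory block 3; 143 MB remain.
Put P7 (207 MB) in memory block 4; 305 MB remain.
Put P8 (208 MB) in memory block 4; 97 MB remain.
Put P9 (172 MB) in memory block 5; 340 MB remain.
Put P10 (183 MB) in memory block 5; 157 MB remain.
Put P11 (185 MB) in memory block 6; 327 MB remain.
Put P12 (196 MB) in memory block 6; 131 MB remain.
Put P13 (215 MB) in memory block 7; 297 MB remain.
Final memory blocks: [213,214] [203,178] [179,190] [207,208] [172,183] [185,196] [215].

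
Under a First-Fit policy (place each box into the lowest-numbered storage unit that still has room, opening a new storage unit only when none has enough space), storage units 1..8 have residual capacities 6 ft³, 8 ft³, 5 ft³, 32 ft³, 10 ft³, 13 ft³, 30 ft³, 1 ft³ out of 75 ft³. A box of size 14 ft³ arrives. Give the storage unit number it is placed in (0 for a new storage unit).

4

Storage units with room: storage unit 4 (32 ft³), storage unit 7 (30 ft³).
The first with room is storage unit 4.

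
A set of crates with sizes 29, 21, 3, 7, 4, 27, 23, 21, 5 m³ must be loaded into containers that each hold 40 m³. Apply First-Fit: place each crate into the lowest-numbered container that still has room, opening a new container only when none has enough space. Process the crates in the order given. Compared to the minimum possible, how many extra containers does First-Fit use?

First-Fit: [29,3,7] [21,4,5] [27] [23] [21] → 5 containers.
5 crates exceed 20 m³ (half the capacity), and no two of those can share a container, so at least 5 containers are needed.
So 5 is already optimal.

0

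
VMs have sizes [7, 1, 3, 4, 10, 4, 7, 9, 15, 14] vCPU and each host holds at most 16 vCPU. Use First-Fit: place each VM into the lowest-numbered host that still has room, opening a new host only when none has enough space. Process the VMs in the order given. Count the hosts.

5 hosts

7 vCPU → host 1 (remaining 9 vCPU)
1 vCPU → host 1 (remaining 8 vCPU)
3 vCPU → host 1 (remaining 5 vCPU)
4 vCPU → host 1 (remaining 1 vCPU)
10 vCPU → host 2 (remaining 6 vCPU)
4 vCPU → host 2 (remaining 2 vCPU)
7 vCPU → host 3 (remaining 9 vCPU)
9 vCPU → host 3 (remaining 0 vCPU)
15 vCPU → host 4 (remaining 1 vCPU)
14 vCPU → host 5 (remaining 2 vCPU)
Final hosts: [7,1,3,4] [10,4] [7,9] [15] [14].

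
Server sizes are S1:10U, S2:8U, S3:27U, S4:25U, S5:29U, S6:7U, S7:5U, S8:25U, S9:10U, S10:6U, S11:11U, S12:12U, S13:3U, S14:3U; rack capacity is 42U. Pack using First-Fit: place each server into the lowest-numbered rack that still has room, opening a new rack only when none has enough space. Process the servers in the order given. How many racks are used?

rack 1: place S1 (10U), 32U left
rack 1: place S2 (8U), 24U left
rack 2: place S3 (27U), 15U left
rack 3: place S4 (25U), 17U left
rack 4: place S5 (29U), 13U left
rack 1: place S6 (7U), 17U left
rack 1: place S7 (5U), 12U left
rack 5: place S8 (25U), 17U left
rack 1: place S9 (10U), 2U left
rack 2: place S10 (6U), 9U left
rack 3: place S11 (11U), 6U left
rack 4: place S12 (12U), 1U left
rack 2: place S13 (3U), 6U left
rack 2: place S14 (3U), 3U left
Final racks: [10,8,7,5,10] [27,6,3,3] [25,11] [29,12] [25].

5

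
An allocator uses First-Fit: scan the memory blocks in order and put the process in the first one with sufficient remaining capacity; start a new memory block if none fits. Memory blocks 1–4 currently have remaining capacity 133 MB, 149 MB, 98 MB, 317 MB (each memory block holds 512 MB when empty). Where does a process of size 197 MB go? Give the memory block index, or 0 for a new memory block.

Memory blocks with room: memory block 4 (317 MB).
The first with room is memory block 4.

4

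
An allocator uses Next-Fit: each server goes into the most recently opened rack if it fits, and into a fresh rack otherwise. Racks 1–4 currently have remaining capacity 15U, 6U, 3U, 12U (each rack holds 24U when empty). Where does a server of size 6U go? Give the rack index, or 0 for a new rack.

4

Next-Fit only looks at rack 4, which has 12U free.
6U fits there.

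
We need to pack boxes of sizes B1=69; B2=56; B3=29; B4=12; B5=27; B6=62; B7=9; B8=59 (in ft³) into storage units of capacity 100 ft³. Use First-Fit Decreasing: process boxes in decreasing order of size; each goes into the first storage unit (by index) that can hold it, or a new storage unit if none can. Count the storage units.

Sorted descending: 69, 62, 59, 56, 29, 27, 12, 9.
storage unit 1: place 69 ft³, 31 ft³ left
storage unit 2: place 62 ft³, 38 ft³ left
storage unit 3: place 59 ft³, 41 ft³ left
storage unit 4: place 56 ft³, 44 ft³ left
storage unit 1: place 29 ft³, 2 ft³ left
storage unit 2: place 27 ft³, 11 ft³ left
storage unit 3: place 12 ft³, 29 ft³ left
storage unit 2: place 9 ft³, 2 ft³ left
Final storage units: [69,29] [62,27,9] [59,12] [56].

4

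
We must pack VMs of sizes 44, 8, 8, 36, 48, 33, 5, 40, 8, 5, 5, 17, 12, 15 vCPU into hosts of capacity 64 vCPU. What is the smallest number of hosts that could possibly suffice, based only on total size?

Total size = 44 + 8 + 8 + 36 + 48 + 33 + 5 + 40 + 8 + 5 + 5 + 17 + 12 + 15 = 284 vCPU.
⌈284 / 64⌉ = 5.

5 hosts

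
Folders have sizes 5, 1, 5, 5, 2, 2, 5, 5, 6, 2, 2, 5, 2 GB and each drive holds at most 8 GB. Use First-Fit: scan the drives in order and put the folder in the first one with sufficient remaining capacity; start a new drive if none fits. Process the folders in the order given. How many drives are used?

7 drives

Put 5 GB in drive 1; 3 GB remain.
Put 1 GB in drive 1; 2 GB remain.
Put 5 GB in drive 2; 3 GB remain.
Put 5 GB in drive 3; 3 GB remain.
Put 2 GB in drive 1; 0 GB remain.
Put 2 GB in drive 2; 1 GB remain.
Put 5 GB in drive 4; 3 GB remain.
Put 5 GB in drive 5; 3 GB remain.
Put 6 GB in drive 6; 2 GB remain.
Put 2 GB in drive 3; 1 GB remain.
Put 2 GB in drive 4; 1 GB remain.
Put 5 GB in drive 7; 3 GB remain.
Put 2 GB in drive 5; 1 GB remain.
Final drives: [5,1,2] [5,2] [5,2] [5,2] [5,2] [6] [5].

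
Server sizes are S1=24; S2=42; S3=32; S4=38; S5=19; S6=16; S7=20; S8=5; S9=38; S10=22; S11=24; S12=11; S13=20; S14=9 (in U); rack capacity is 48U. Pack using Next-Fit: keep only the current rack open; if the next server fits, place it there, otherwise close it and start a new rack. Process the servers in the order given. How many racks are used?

Put S1 (24U) in rack 1; 24U remain.
Put S2 (42U) in rack 2; 6U remain.
Put S3 (32U) in rack 3; 16U remain.
Put S4 (38U) in rack 4; 10U remain.
Put S5 (19U) in rack 5; 29U remain.
Put S6 (16U) in rack 5; 13U remain.
Put S7 (20U) in rack 6; 28U remain.
Put S8 (5U) in rack 6; 23U remain.
Put S9 (38U) in rack 7; 10U remain.
Put S10 (22U) in rack 8; 26U remain.
Put S11 (24U) in rack 8; 2U remain.
Put S12 (11U) in rack 9; 37U remain.
Put S13 (20U) in rack 9; 17U remain.
Put S14 (9U) in rack 9; 8U remain.

9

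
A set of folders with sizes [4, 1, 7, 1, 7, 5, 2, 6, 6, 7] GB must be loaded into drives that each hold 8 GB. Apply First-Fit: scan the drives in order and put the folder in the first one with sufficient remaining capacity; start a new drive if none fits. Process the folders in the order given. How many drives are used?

4 GB → drive 1 (remaining 4 GB)
1 GB → drive 1 (remaining 3 GB)
7 GB → drive 2 (remaining 1 GB)
1 GB → drive 1 (remaining 2 GB)
7 GB → drive 3 (remaining 1 GB)
5 GB → drive 4 (remaining 3 GB)
2 GB → drive 1 (remaining 0 GB)
6 GB → drive 5 (remaining 2 GB)
6 GB → drive 6 (remaining 2 GB)
7 GB → drive 7 (remaining 1 GB)
Final drives: [4,1,1,2] [7] [7] [5] [6] [6] [7].

7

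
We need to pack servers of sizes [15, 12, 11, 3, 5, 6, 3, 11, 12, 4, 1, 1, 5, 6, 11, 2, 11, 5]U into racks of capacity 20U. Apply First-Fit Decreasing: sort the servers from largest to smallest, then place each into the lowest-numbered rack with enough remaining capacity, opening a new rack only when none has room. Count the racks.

7 racks

Sorted descending: 15, 12, 12, 11, 11, 11, 11, 6, 6, 5, 5, 5, 4, 3, 3, 2, 1, 1.
rack 1: place 15U, 5U left
rack 2: place 12U, 8U left
rack 3: place 12U, 8U left
rack 4: place 11U, 9U left
rack 5: place 11U, 9U left
rack 6: place 11U, 9U left
rack 7: place 11U, 9U left
rack 2: place 6U, 2U left
rack 3: place 6U, 2U left
rack 1: place 5U, 0U left
rack 4: place 5U, 4U left
rack 5: place 5U, 4U left
rack 4: place 4U, 0U left
rack 5: place 3U, 1U left
rack 6: place 3U, 6U left
rack 2: place 2U, 0U left
rack 3: place 1U, 1U left
rack 3: place 1U, 0U left
Final racks: [15,5] [12,6,2] [12,6,1,1] [11,5,4] [11,5,3] [11,3] [11].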